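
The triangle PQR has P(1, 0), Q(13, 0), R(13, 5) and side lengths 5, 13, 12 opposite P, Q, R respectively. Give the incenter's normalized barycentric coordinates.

(1/6, 13/30, 2/5)

The incenter has barycentric coordinates proportional to the opposite side lengths: (5 : 13 : 12).
Normalizing by 5+13+12 = 30 gives (1/6, 13/30, 2/5).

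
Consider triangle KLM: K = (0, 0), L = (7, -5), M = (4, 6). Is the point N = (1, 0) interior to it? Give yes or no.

Barycentric coordinates of N: (51/62, 3/31, 5/62).
The three coordinates are positive, positive, positive; a point is interior exactly when all three are positive.

yes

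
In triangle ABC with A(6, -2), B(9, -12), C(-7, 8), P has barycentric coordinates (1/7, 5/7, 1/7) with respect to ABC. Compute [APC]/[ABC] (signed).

The signed ratio [APC]/[ABC] equals the barycentric coordinate of P at vertex B, which is 5/7.

5/7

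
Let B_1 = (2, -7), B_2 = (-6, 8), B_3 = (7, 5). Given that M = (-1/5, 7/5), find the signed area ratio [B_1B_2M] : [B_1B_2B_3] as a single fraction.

[B_1B_2B_3] = ½·(2·(8−5) + (-6)·(5−(-7)) + 7·(-7−8)) = ½·(6 − 72 − 105) = -171/2.
[B_1B_2M] = ½·(2·(8−(7/5)) + (-6)·(7/5−(-7)) + (-1/5)·(-7−8)) = ½·(66/5 − 252/5 + 3) = -171/10, so the ratio is (-171/10)/(-171/2) = 1/5.

1/5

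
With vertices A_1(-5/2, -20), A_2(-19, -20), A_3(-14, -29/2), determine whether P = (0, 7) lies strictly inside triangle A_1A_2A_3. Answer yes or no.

Barycentric coordinates of P: (-122/363, -1297/363, 54/11).
The three coordinates are negative, negative, positive; a point is interior exactly when all three are positive.

no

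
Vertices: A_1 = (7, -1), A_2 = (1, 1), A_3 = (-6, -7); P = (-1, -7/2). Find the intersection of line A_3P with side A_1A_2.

Barycentric coordinates of P with respect to A_1A_2A_3: (1/4, 1/4, 1/2).
On side A_1A_2 the A_3-coordinate is zero; dropping P's A_3-weight 1/2 and renormalizing the remaining 1/4 : 1/4 gives weights 1/2, 1/2 on A_1, A_2.
Q = (1/2)·(7, -1) + (1/2)·(1, 1) = (4, 0).

(4, 0)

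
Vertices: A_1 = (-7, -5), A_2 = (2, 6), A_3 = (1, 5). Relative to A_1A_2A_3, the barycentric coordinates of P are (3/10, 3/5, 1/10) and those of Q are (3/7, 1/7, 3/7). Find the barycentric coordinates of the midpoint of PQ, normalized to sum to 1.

(51/140, 13/35, 37/140)

Since both coordinate triples sum to 1, the midpoint's barycentrics are the componentwise average.
(3/10+3/7)/2 = 51/140; similarly 13/35 and 37/140.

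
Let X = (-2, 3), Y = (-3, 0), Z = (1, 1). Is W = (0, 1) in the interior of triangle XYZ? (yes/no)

yes

Barycentric coordinates of W: (1/11, 2/11, 8/11).
The three coordinates are positive, positive, positive; a point is interior exactly when all three are positive.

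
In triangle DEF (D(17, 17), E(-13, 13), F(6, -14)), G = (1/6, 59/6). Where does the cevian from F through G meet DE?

Barycentric coordinates of G with respect to DEF: (1/3, 1/2, 1/6).
On side DE the F-coordinate is zero; dropping G's F-weight 1/6 and renormalizing the remaining 1/3 : 1/2 gives weights 2/5, 3/5 on D, E.
H = (2/5)·(17, 17) + (3/5)·(-13, 13) = (-1, 73/5).

(-1, 73/5)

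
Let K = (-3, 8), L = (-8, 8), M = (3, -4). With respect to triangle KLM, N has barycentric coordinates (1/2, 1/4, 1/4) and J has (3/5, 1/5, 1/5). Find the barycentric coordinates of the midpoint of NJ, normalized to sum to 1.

Since both coordinate triples sum to 1, the midpoint's barycentrics are the componentwise average.
(1/2+3/5)/2 = 11/20; similarly 9/40 and 9/40.

(11/20, 9/40, 9/40)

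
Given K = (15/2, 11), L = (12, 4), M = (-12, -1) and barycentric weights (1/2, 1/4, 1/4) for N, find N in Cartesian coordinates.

N = (1/2)·K + (1/4)·L + (1/4)·M.
x-coordinate: (1/2)·(15/2) + (1/4)·12 + (1/4)·(-12) = 15/4.
y-coordinate: (1/2)·11 + (1/4)·4 + (1/4)·(-1) = 25/4.

(15/4, 25/4)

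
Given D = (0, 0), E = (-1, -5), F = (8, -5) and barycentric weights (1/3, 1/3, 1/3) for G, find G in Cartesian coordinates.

G = (1/3)·D + (1/3)·E + (1/3)·F.
x-coordinate: (1/3)·0 + (1/3)·(-1) + (1/3)·8 = 7/3.
y-coordinate: (1/3)·0 + (1/3)·(-5) + (1/3)·(-5) = -10/3.

(7/3, -10/3)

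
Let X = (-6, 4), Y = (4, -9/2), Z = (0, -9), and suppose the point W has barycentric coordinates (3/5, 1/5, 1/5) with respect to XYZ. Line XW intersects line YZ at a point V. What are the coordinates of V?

Line XW meets YZ where the X-coordinate vanishes; zeroing W's X-weight and renormalizing leaves Y, Z-weights 1/5 : 1/5 → (1/2, 1/2).
So V = (1/2)·Y + (1/2)·Z = (2, -27/4).

(2, -27/4)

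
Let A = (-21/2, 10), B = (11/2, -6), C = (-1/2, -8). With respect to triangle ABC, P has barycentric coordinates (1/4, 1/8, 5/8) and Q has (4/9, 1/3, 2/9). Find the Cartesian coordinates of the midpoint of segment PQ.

(-187/72, -31/24)

Barycentric coordinates of the midpoint are the average: (25/72, 11/48, 61/144).
Converting: (25/72)·A + (11/48)·B + (61/144)·C = (-187/72, -31/24).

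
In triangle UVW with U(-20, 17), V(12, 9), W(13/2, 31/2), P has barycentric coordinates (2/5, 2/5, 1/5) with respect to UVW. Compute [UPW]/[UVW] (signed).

The signed ratio [UPW]/[UVW] equals the barycentric coordinate of P at vertex V, which is 2/5.

2/5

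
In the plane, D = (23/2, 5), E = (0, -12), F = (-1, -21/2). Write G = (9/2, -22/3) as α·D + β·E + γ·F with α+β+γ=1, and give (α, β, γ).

(1/3, 4/3, -2/3)

Signed area of the reference triangle: [DEF] = ½·((23/2)·(-12−(-21/2)) + 0·(-21/2−5) + (-1)·(5−(-12))) = ½·(-69/4 + 0 − 17) = -137/8.
[GEF] = ½·((9/2)·(-12−(-21/2)) + 0·(-21/2−(-22/3)) + (-1)·(-22/3−(-12))) = ½·(-27/4 + 0 − 14/3) = -137/24, so the D-coordinate is (-137/24)/(-137/8) = 1/3.
[DGF] = ½·((23/2)·(-22/3−(-21/2)) + (9/2)·(-21/2−5) + (-1)·(5−(-22/3))) = ½·(437/12 − 279/4 − 37/3) = -137/6, so the E-coordinate is 4/3.
[DEG] = ½·((23/2)·(-12−(-22/3)) + 0·(-22/3−5) + (9/2)·(5−(-12))) = ½·(-161/3 + 0 + 153/2) = 137/12, so the F-coordinate is -2/3.
Check: 1/3 + 4/3 − 2/3 = 1.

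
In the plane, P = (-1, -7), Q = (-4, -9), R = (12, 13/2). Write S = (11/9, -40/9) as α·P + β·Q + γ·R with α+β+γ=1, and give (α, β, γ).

(5/9, 2/9, 2/9)

Signed area of the reference triangle: [PQR] = ½·((-1)·(-9−(13/2)) + (-4)·(13/2−(-7)) + 12·(-7−(-9))) = ½·(31/2 − 54 + 24) = -29/4.
[SQR] = ½·((11/9)·(-9−(13/2)) + (-4)·(13/2−(-40/9)) + 12·(-40/9−(-9))) = ½·(-341/18 − 394/9 + 164/3) = -145/36, so the P-coordinate is (-145/36)/(-29/4) = 5/9.
[PSR] = ½·((-1)·(-40/9−(13/2)) + (11/9)·(13/2−(-7)) + 12·(-7−(-40/9))) = ½·(197/18 + 33/2 − 92/3) = -29/18, so the Q-coordinate is 2/9.
[PQS] = ½·((-1)·(-9−(-40/9)) + (-4)·(-40/9−(-7)) + (11/9)·(-7−(-9))) = ½·(41/9 − 92/9 + 22/9) = -29/18, so the R-coordinate is 2/9.
Check: 5/9 + 2/9 + 2/9 = 1.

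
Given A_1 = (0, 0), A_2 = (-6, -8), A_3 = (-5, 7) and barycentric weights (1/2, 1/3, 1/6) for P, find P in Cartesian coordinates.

(-17/6, -3/2)

P = (1/2)·A_1 + (1/3)·A_2 + (1/6)·A_3.
x-coordinate: (1/2)·0 + (1/3)·(-6) + (1/6)·(-5) = -17/6.
y-coordinate: (1/2)·0 + (1/3)·(-8) + (1/6)·7 = -3/2.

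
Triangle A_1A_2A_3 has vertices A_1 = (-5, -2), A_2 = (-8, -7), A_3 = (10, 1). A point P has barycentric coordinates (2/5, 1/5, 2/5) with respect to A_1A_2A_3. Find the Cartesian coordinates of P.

P = (2/5)·A_1 + (1/5)·A_2 + (2/5)·A_3.
x-coordinate: (2/5)·(-5) + (1/5)·(-8) + (2/5)·10 = 2/5.
y-coordinate: (2/5)·(-2) + (1/5)·(-7) + (2/5)·1 = -9/5.

(2/5, -9/5)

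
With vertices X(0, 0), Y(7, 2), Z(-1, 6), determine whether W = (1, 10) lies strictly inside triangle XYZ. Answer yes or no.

no

Barycentric coordinates of W: (-10/11, 4/11, 17/11).
The three coordinates are negative, positive, positive; a point is interior exactly when all three are positive.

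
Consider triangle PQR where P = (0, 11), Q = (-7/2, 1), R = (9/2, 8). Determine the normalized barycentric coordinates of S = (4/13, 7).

Signed area of the reference triangle: [PQR] = ½·(0·(1−8) + (-7/2)·(8−11) + (9/2)·(11−1)) = ½·(0 + 21/2 + 45) = 111/4.
[SQR] = ½·((4/13)·(1−8) + (-7/2)·(8−7) + (9/2)·(7−1)) = ½·(-28/13 − 7/2 + 27) = 555/52, so the P-coordinate is (555/52)/(111/4) = 5/13.
[PSR] = ½·(0·(7−8) + (4/13)·(8−11) + (9/2)·(11−7)) = ½·(0 − 12/13 + 18) = 111/13, so the Q-coordinate is 4/13.
[PQS] = ½·(0·(1−7) + (-7/2)·(7−11) + (4/13)·(11−1)) = ½·(0 + 14 + 40/13) = 111/13, so the R-coordinate is 4/13.

(5/13, 4/13, 4/13)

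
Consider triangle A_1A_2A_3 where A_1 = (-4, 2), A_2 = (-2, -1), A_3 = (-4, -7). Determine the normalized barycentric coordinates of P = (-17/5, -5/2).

(3/10, 3/10, 2/5)

Signed area of the reference triangle: [A_1A_2A_3] = ½·((-4)·(-1−(-7)) + (-2)·(-7−2) + (-4)·(2−(-1))) = ½·(-24 + 18 − 12) = -9.
[PA_2A_3] = ½·((-17/5)·(-1−(-7)) + (-2)·(-7−(-5/2)) + (-4)·(-5/2−(-1))) = ½·(-102/5 + 9 + 6) = -27/10, so the A_1-coordinate is (-27/10)/(-9) = 3/10.
[A_1PA_3] = ½·((-4)·(-5/2−(-7)) + (-17/5)·(-7−2) + (-4)·(2−(-5/2))) = ½·(-18 + 153/5 − 18) = -27/10, so the A_2-coordinate is 3/10.
[A_1A_2P] = ½·((-4)·(-1−(-5/2)) + (-2)·(-5/2−2) + (-17/5)·(2−(-1))) = ½·(-6 + 9 − 51/5) = -18/5, so the A_3-coordinate is 2/5.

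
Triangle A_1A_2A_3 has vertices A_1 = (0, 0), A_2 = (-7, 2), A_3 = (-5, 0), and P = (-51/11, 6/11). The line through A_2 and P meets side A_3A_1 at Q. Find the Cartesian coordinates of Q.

Barycentric coordinates of P with respect to A_1A_2A_3: (2/11, 3/11, 6/11).
On side A_3A_1 the A_2-coordinate is zero; dropping P's A_2-weight 3/11 and renormalizing the remaining 6/11 : 2/11 gives weights 3/4, 1/4 on A_3, A_1.
Q = (3/4)·(-5, 0) + (1/4)·(0, 0) = (-15/4, 0).

(-15/4, 0)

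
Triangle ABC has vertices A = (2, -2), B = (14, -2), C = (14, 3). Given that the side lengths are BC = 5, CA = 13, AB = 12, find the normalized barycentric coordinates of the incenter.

(1/6, 13/30, 2/5)

The incenter has barycentric coordinates proportional to the opposite side lengths: (5 : 13 : 12).
Normalizing by 5+13+12 = 30 gives (1/6, 13/30, 2/5).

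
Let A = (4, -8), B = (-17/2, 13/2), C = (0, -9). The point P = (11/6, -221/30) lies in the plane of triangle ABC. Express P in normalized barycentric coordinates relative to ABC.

(3/5, 1/15, 1/3)

Signed area of the reference triangle: [ABC] = ½·(4·(13/2−(-9)) + (-17/2)·(-9−(-8)) + 0·(-8−(13/2))) = ½·(62 + 17/2 + 0) = 141/4.
[PBC] = ½·((11/6)·(13/2−(-9)) + (-17/2)·(-9−(-221/30)) + 0·(-221/30−(13/2))) = ½·(341/12 + 833/60 + 0) = 423/20, so the A-coordinate is (423/20)/(141/4) = 3/5.
[APC] = ½·(4·(-221/30−(-9)) + (11/6)·(-9−(-8)) + 0·(-8−(-221/30))) = ½·(98/15 − 11/6 + 0) = 47/20, so the B-coordinate is 1/15.
[ABP] = ½·(4·(13/2−(-221/30)) + (-17/2)·(-221/30−(-8)) + (11/6)·(-8−(13/2))) = ½·(832/15 − 323/60 − 319/12) = 47/4, so the C-coordinate is 1/3.
Check: 3/5 + 1/15 + 1/3 = 1.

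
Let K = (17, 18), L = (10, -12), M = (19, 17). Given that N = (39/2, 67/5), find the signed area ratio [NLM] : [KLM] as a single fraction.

-7/10

[KLM] = ½·(17·(-12−17) + 10·(17−18) + 19·(18−(-12))) = ½·(-493 − 10 + 570) = 67/2.
[NLM] = ½·((39/2)·(-12−17) + 10·(17−(67/5)) + 19·(67/5−(-12))) = ½·(-1131/2 + 36 + 2413/5) = -469/20, so the ratio is (-469/20)/(67/2) = -7/10.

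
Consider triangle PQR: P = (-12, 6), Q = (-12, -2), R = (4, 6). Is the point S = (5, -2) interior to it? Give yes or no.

no

Barycentric coordinates of S: (-17/16, 1, 17/16).
The three coordinates are negative, positive, positive; a point is interior exactly when all three are positive.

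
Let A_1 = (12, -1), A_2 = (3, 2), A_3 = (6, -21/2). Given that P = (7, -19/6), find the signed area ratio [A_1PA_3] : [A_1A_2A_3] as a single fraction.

[A_1A_2A_3] = ½·(12·(2−(-21/2)) + 3·(-21/2−(-1)) + 6·(-1−2)) = ½·(150 − 57/2 − 18) = 207/4.
[A_1PA_3] = ½·(12·(-19/6−(-21/2)) + 7·(-21/2−(-1)) + 6·(-1−(-19/6))) = ½·(88 − 133/2 + 13) = 69/4, so the ratio is (69/4)/(207/4) = 1/3.

1/3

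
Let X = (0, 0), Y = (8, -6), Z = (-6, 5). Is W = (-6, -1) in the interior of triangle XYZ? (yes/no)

Barycentric coordinates of W: (21, -9, -11).
The three coordinates are positive, negative, negative; a point is interior exactly when all three are positive.

no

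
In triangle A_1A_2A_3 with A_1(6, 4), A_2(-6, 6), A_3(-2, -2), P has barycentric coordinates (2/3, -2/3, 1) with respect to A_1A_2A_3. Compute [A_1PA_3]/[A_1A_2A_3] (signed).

The signed ratio [A_1PA_3]/[A_1A_2A_3] equals the barycentric coordinate of P at vertex A_2, which is -2/3.

-2/3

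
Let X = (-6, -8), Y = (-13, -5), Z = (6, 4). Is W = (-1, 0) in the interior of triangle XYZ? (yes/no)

Barycentric coordinates of W: (13/120, 3/10, 71/120).
The three coordinates are positive, positive, positive; a point is interior exactly when all three are positive.

yes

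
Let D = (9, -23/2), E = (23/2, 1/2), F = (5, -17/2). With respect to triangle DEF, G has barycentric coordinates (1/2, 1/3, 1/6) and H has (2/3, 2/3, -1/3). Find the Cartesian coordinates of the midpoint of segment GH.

Barycentric coordinates of the midpoint are the average: (7/12, 1/2, -1/12).
Converting: (7/12)·D + (1/2)·E + (-1/12)·F = (127/12, -23/4).

(127/12, -23/4)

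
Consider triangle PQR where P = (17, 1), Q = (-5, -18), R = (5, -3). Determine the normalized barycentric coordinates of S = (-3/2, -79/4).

Signed area of the reference triangle: [PQR] = ½·(17·(-18−(-3)) + (-5)·(-3−1) + 5·(1−(-18))) = ½·(-255 + 20 + 95) = -70.
[SQR] = ½·((-3/2)·(-18−(-3)) + (-5)·(-3−(-79/4)) + 5·(-79/4−(-18))) = ½·(45/2 − 335/4 − 35/4) = -35, so the P-coordinate is (-35)/(-70) = 1/2.
[PSR] = ½·(17·(-79/4−(-3)) + (-3/2)·(-3−1) + 5·(1−(-79/4))) = ½·(-1139/4 + 6 + 415/4) = -175/2, so the Q-coordinate is 5/4.
[PQS] = ½·(17·(-18−(-79/4)) + (-5)·(-79/4−1) + (-3/2)·(1−(-18))) = ½·(119/4 + 415/4 − 57/2) = 105/2, so the R-coordinate is -3/4.
Check: 1/2 + 5/4 − 3/4 = 1.

(1/2, 5/4, -3/4)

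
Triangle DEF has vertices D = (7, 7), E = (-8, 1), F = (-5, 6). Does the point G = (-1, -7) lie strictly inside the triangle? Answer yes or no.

Barycentric coordinates of G: (59/57, 160/57, -54/19).
The three coordinates are positive, positive, negative; a point is interior exactly when all three are positive.

no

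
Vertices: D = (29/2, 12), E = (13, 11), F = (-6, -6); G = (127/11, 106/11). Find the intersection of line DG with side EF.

Barycentric coordinates of G with respect to DEF: (2/11, 8/11, 1/11).
On side EF the D-coordinate is zero; dropping G's D-weight 2/11 and renormalizing the remaining 8/11 : 1/11 gives weights 8/9, 1/9 on E, F.
H = (8/9)·(13, 11) + (1/9)·(-6, -6) = (98/9, 82/9).

(98/9, 82/9)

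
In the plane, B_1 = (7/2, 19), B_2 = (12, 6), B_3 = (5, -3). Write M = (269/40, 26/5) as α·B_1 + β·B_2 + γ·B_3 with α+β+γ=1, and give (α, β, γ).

Signed area of the reference triangle: [B_1B_2B_3] = ½·((7/2)·(6−(-3)) + 12·(-3−19) + 5·(19−6)) = ½·(63/2 − 264 + 65) = -335/4.
[MB_2B_3] = ½·((269/40)·(6−(-3)) + 12·(-3−(26/5)) + 5·(26/5−6)) = ½·(2421/40 − 492/5 − 4) = -335/16, so the B_1-coordinate is (-335/16)/(-335/4) = 1/4.
[B_1MB_3] = ½·((7/2)·(26/5−(-3)) + (269/40)·(-3−19) + 5·(19−(26/5))) = ½·(287/10 − 2959/20 + 69) = -201/8, so the B_2-coordinate is 3/10.
[B_1B_2M] = ½·((7/2)·(6−(26/5)) + 12·(26/5−19) + (269/40)·(19−6)) = ½·(14/5 − 828/5 + 3497/40) = -603/16, so the B_3-coordinate is 9/20.

(1/4, 3/10, 9/20)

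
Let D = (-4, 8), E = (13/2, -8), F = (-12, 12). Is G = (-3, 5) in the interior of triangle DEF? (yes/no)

yes

Barycentric coordinates of G: (101/172, 10/43, 31/172).
The three coordinates are positive, positive, positive; a point is interior exactly when all three are positive.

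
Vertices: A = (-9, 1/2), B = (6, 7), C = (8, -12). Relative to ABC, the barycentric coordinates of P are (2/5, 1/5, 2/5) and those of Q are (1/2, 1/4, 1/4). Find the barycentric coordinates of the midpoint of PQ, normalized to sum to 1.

Since both coordinate triples sum to 1, the midpoint's barycentrics are the componentwise average.
(2/5+1/2)/2 = 9/20; similarly 9/40 and 13/40.

(9/20, 9/40, 13/40)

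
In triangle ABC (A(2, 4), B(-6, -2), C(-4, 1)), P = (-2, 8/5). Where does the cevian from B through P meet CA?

(-1, 5/2)

Barycentric coordinates of P with respect to ABC: (2/5, 1/5, 2/5).
On side CA the B-coordinate is zero; dropping P's B-weight 1/5 and renormalizing the remaining 2/5 : 2/5 gives weights 1/2, 1/2 on C, A.
Q = (1/2)·(-4, 1) + (1/2)·(2, 4) = (-1, 5/2).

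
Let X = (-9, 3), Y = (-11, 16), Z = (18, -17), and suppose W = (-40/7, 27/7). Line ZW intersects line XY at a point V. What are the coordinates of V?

(-29/3, 22/3)

Barycentric coordinates of W with respect to XYZ: (4/7, 2/7, 1/7).
On side XY the Z-coordinate is zero; dropping W's Z-weight 1/7 and renormalizing the remaining 4/7 : 2/7 gives weights 2/3, 1/3 on X, Y.
V = (2/3)·(-9, 3) + (1/3)·(-11, 16) = (-29/3, 22/3).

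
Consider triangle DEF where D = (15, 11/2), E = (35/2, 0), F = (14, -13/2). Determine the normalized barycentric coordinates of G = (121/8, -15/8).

Signed area of the reference triangle: [DEF] = ½·(15·(0−(-13/2)) + (35/2)·(-13/2−(11/2)) + 14·(11/2−0)) = ½·(195/2 − 210 + 77) = -71/4.
[GEF] = ½·((121/8)·(0−(-13/2)) + (35/2)·(-13/2−(-15/8)) + 14·(-15/8−0)) = ½·(1573/16 − 1295/16 − 105/4) = -71/16, so the D-coordinate is (-71/16)/(-71/4) = 1/4.
[DGF] = ½·(15·(-15/8−(-13/2)) + (121/8)·(-13/2−(11/2)) + 14·(11/2−(-15/8))) = ½·(555/8 − 363/2 + 413/4) = -71/16, so the E-coordinate is 1/4.
[DEG] = ½·(15·(0−(-15/8)) + (35/2)·(-15/8−(11/2)) + (121/8)·(11/2−0)) = ½·(225/8 − 2065/16 + 1331/16) = -71/8, so the F-coordinate is 1/2.
Check: 1/4 + 1/4 + 1/2 = 1.

(1/4, 1/4, 1/2)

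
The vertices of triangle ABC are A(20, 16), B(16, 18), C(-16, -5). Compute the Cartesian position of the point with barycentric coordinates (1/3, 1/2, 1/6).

P = (1/3)·A + (1/2)·B + (1/6)·C.
x-coordinate: (1/3)·20 + (1/2)·16 + (1/6)·(-16) = 12.
y-coordinate: (1/3)·16 + (1/2)·18 + (1/6)·(-5) = 27/2.

(12, 27/2)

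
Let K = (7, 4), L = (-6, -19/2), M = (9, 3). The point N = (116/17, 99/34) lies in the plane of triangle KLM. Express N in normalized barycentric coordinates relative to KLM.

Signed area of the reference triangle: [KLM] = ½·(7·(-19/2−3) + (-6)·(3−4) + 9·(4−(-19/2))) = ½·(-175/2 + 6 + 243/2) = 20.
[NLM] = ½·((116/17)·(-19/2−3) + (-6)·(3−(99/34)) + 9·(99/34−(-19/2))) = ½·(-1450/17 − 9/17 + 1899/17) = 220/17, so the K-coordinate is (220/17)/20 = 11/17.
[KNM] = ½·(7·(99/34−3) + (116/17)·(3−4) + 9·(4−(99/34))) = ½·(-21/34 − 116/17 + 333/34) = 20/17, so the L-coordinate is 1/17.
[KLN] = ½·(7·(-19/2−(99/34)) + (-6)·(99/34−4) + (116/17)·(4−(-19/2))) = ½·(-1477/17 + 111/17 + 1566/17) = 100/17, so the M-coordinate is 5/17.

(11/17, 1/17, 5/17)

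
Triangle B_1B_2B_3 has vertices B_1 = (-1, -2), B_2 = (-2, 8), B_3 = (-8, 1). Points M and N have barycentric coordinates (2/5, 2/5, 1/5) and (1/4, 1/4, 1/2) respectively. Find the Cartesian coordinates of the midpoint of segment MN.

Barycentric coordinates of the midpoint are the average: (13/40, 13/40, 7/20).
Converting: (13/40)·B_1 + (13/40)·B_2 + (7/20)·B_3 = (-151/40, 23/10).

(-151/40, 23/10)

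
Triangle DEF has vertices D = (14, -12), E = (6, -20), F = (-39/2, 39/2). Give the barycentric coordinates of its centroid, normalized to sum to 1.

(1/3, 1/3, 1/3)

The centroid is the average of the vertices, so each weight is 1/3.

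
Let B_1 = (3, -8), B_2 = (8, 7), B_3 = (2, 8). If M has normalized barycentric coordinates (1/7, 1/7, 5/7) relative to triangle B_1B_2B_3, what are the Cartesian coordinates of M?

M = (1/7)·B_1 + (1/7)·B_2 + (5/7)·B_3.
x-coordinate: (1/7)·3 + (1/7)·8 + (5/7)·2 = 3.
y-coordinate: (1/7)·(-8) + (1/7)·7 + (5/7)·8 = 39/7.

(3, 39/7)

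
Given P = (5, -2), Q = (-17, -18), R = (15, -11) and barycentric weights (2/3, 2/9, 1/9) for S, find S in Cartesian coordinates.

(11/9, -59/9)

S = (2/3)·P + (2/9)·Q + (1/9)·R.
x-coordinate: (2/3)·5 + (2/9)·(-17) + (1/9)·15 = 11/9.
y-coordinate: (2/3)·(-2) + (2/9)·(-18) + (1/9)·(-11) = -59/9.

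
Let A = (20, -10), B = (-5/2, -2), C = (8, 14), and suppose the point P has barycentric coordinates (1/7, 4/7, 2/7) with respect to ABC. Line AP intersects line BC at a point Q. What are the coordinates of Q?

Line AP meets BC where the A-coordinate vanishes; zeroing P's A-weight and renormalizing leaves B, C-weights 4/7 : 2/7 → (2/3, 1/3).
So Q = (2/3)·B + (1/3)·C = (1, 10/3).

(1, 10/3)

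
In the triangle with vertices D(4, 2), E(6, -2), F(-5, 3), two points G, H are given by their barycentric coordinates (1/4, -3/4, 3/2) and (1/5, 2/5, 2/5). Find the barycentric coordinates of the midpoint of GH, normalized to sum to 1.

(9/40, -7/40, 19/20)

Since both coordinate triples sum to 1, the midpoint's barycentrics are the componentwise average.
(1/4+1/5)/2 = 9/40; similarly -7/40 and 19/20.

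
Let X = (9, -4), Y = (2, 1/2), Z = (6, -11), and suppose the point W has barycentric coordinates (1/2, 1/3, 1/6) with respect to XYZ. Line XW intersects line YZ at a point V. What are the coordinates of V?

Line XW meets YZ where the X-coordinate vanishes; zeroing W's X-weight and renormalizing leaves Y, Z-weights 1/3 : 1/6 → (2/3, 1/3).
So V = (2/3)·Y + (1/3)·Z = (10/3, -10/3).

(10/3, -10/3)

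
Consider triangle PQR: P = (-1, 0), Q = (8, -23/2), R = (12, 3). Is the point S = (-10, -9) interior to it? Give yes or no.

no

Barycentric coordinates of S: (542/353, 180/353, -369/353).
The three coordinates are positive, positive, negative; a point is interior exactly when all three are positive.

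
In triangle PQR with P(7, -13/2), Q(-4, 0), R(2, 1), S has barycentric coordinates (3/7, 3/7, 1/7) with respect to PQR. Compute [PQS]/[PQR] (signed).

The signed ratio [PQS]/[PQR] equals the barycentric coordinate of S at vertex R, which is 1/7.

1/7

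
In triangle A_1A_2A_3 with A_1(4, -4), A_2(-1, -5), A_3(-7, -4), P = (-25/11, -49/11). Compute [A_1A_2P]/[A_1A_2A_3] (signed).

[A_1A_2A_3] = ½·(4·(-5−(-4)) + (-1)·(-4−(-4)) + (-7)·(-4−(-5))) = ½·(-4 + 0 − 7) = -11/2.
[A_1A_2P] = ½·(4·(-5−(-49/11)) + (-1)·(-49/11−(-4)) + (-25/11)·(-4−(-5))) = ½·(-24/11 + 5/11 − 25/11) = -2, so the ratio is (-2)/(-11/2) = 4/11.

4/11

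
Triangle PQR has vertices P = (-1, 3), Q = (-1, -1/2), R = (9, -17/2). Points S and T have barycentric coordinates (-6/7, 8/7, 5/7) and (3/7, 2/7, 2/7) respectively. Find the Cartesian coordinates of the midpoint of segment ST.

(4, -21/4)

Barycentric coordinates of the midpoint are the average: (-3/14, 5/7, 1/2).
Converting: (-3/14)·P + (5/7)·Q + (1/2)·R = (4, -21/4).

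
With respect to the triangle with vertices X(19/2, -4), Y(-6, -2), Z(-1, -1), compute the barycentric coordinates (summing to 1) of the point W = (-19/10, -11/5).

Signed area of the reference triangle: [XYZ] = ½·((19/2)·(-2−(-1)) + (-6)·(-1−(-4)) + (-1)·(-4−(-2))) = ½·(-19/2 − 18 + 2) = -51/4.
[WYZ] = ½·((-19/10)·(-2−(-1)) + (-6)·(-1−(-11/5)) + (-1)·(-11/5−(-2))) = ½·(19/10 − 36/5 + 1/5) = -51/20, so the X-coordinate is (-51/20)/(-51/4) = 1/5.
[XWZ] = ½·((19/2)·(-11/5−(-1)) + (-19/10)·(-1−(-4)) + (-1)·(-4−(-11/5))) = ½·(-57/5 − 57/10 + 9/5) = -153/20, so the Y-coordinate is 3/5.
[XYW] = ½·((19/2)·(-2−(-11/5)) + (-6)·(-11/5−(-4)) + (-19/10)·(-4−(-2))) = ½·(19/10 − 54/5 + 19/5) = -51/20, so the Z-coordinate is 1/5.
Check: 1/5 + 3/5 + 1/5 = 1.

(1/5, 3/5, 1/5)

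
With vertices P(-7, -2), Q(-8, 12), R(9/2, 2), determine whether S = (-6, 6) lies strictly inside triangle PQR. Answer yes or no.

yes

Barycentric coordinates of S: (1/3, 8/15, 2/15).
The three coordinates are positive, positive, positive; a point is interior exactly when all three are positive.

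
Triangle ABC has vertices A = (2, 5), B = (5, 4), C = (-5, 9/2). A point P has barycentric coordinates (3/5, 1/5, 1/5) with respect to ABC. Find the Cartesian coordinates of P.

P = (3/5)·A + (1/5)·B + (1/5)·C.
x-coordinate: (3/5)·2 + (1/5)·5 + (1/5)·(-5) = 6/5.
y-coordinate: (3/5)·5 + (1/5)·4 + (1/5)·(9/2) = 47/10.

(6/5, 47/10)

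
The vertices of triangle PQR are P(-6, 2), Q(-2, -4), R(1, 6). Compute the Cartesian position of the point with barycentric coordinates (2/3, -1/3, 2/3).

S = (2/3)·P + (-1/3)·Q + (2/3)·R.
x-coordinate: (2/3)·(-6) + (-1/3)·(-2) + (2/3)·1 = -8/3.
y-coordinate: (2/3)·2 + (-1/3)·(-4) + (2/3)·6 = 20/3.

(-8/3, 20/3)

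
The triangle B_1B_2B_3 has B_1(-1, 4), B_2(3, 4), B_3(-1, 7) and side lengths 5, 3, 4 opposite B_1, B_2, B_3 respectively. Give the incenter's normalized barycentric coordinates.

The incenter has barycentric coordinates proportional to the opposite side lengths: (5 : 3 : 4).
Normalizing by 5+3+4 = 12 gives (5/12, 1/4, 1/3).

(5/12, 1/4, 1/3)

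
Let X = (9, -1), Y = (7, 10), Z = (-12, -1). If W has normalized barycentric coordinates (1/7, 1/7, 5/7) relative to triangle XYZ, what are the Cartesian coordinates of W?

(-44/7, 4/7)

W = (1/7)·X + (1/7)·Y + (5/7)·Z.
x-coordinate: (1/7)·9 + (1/7)·7 + (5/7)·(-12) = -44/7.
y-coordinate: (1/7)·(-1) + (1/7)·10 + (5/7)·(-1) = 4/7.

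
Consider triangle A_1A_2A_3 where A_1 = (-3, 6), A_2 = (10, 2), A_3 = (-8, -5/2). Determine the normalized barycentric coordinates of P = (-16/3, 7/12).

Signed area of the reference triangle: [A_1A_2A_3] = ½·((-3)·(2−(-5/2)) + 10·(-5/2−6) + (-8)·(6−2)) = ½·(-27/2 − 85 − 32) = -261/4.
[PA_2A_3] = ½·((-16/3)·(2−(-5/2)) + 10·(-5/2−(7/12)) + (-8)·(7/12−2)) = ½·(-24 − 185/6 + 34/3) = -87/4, so the A_1-coordinate is (-87/4)/(-261/4) = 1/3.
[A_1PA_3] = ½·((-3)·(7/12−(-5/2)) + (-16/3)·(-5/2−6) + (-8)·(6−(7/12))) = ½·(-37/4 + 136/3 − 130/3) = -29/8, so the A_2-coordinate is 1/18.
[A_1A_2P] = ½·((-3)·(2−(7/12)) + 10·(7/12−6) + (-16/3)·(6−2)) = ½·(-17/4 − 325/6 − 64/3) = -319/8, so the A_3-coordinate is 11/18.
Check: 1/3 + 1/18 + 11/18 = 1.

(1/3, 1/18, 11/18)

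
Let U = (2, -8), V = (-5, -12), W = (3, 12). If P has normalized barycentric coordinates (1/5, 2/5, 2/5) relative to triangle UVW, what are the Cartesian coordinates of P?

(-2/5, -8/5)

P = (1/5)·U + (2/5)·V + (2/5)·W.
x-coordinate: (1/5)·2 + (2/5)·(-5) + (2/5)·3 = -2/5.
y-coordinate: (1/5)·(-8) + (2/5)·(-12) + (2/5)·12 = -8/5.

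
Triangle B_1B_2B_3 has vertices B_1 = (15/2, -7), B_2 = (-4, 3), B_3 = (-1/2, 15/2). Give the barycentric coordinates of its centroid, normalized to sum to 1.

The centroid is the average of the vertices, so each weight is 1/3.

(1/3, 1/3, 1/3)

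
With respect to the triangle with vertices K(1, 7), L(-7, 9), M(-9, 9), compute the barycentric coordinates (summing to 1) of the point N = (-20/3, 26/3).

Signed area of the reference triangle: [KLM] = ½·(1·(9−9) + (-7)·(9−7) + (-9)·(7−9)) = ½·(0 − 14 + 18) = 2.
[NLM] = ½·((-20/3)·(9−9) + (-7)·(9−(26/3)) + (-9)·(26/3−9)) = ½·(0 − 7/3 + 3) = 1/3, so the K-coordinate is (1/3)/2 = 1/6.
[KNM] = ½·(1·(26/3−9) + (-20/3)·(9−7) + (-9)·(7−(26/3))) = ½·(-1/3 − 40/3 + 15) = 2/3, so the L-coordinate is 1/3.
[KLN] = ½·(1·(9−(26/3)) + (-7)·(26/3−7) + (-20/3)·(7−9)) = ½·(1/3 − 35/3 + 40/3) = 1, so the M-coordinate is 1/2.
Check: 1/6 + 1/3 + 1/2 = 1.

(1/6, 1/3, 1/2)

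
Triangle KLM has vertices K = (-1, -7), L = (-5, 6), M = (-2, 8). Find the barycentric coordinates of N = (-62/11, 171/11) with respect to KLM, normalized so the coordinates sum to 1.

(-7/11, 1, 7/11)

Signed area of the reference triangle: [KLM] = ½·((-1)·(6−8) + (-5)·(8−(-7)) + (-2)·(-7−6)) = ½·(2 − 75 + 26) = -47/2.
[NLM] = ½·((-62/11)·(6−8) + (-5)·(8−(171/11)) + (-2)·(171/11−6)) = ½·(124/11 + 415/11 − 210/11) = 329/22, so the K-coordinate is (329/22)/(-47/2) = -7/11.
[KNM] = ½·((-1)·(171/11−8) + (-62/11)·(8−(-7)) + (-2)·(-7−(171/11))) = ½·(-83/11 − 930/11 + 496/11) = -47/2, so the L-coordinate is 1.
[KLN] = ½·((-1)·(6−(171/11)) + (-5)·(171/11−(-7)) + (-62/11)·(-7−6)) = ½·(105/11 − 1240/11 + 806/11) = -329/22, so the M-coordinate is 7/11.
Check: -7/11 + 1 + 7/11 = 1.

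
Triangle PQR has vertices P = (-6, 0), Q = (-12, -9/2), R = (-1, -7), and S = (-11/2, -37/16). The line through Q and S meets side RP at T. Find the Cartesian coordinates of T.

Barycentric coordinates of S with respect to PQR: (5/8, 1/8, 1/4).
On side RP the Q-coordinate is zero; dropping S's Q-weight 1/8 and renormalizing the remaining 1/4 : 5/8 gives weights 2/7, 5/7 on R, P.
T = (2/7)·(-1, -7) + (5/7)·(-6, 0) = (-32/7, -2).

(-32/7, -2)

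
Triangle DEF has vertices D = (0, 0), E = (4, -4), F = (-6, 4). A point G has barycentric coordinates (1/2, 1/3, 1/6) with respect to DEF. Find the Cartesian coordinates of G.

(1/3, -2/3)

G = (1/2)·D + (1/3)·E + (1/6)·F.
x-coordinate: (1/2)·0 + (1/3)·4 + (1/6)·(-6) = 1/3.
y-coordinate: (1/2)·0 + (1/3)·(-4) + (1/6)·4 = -2/3.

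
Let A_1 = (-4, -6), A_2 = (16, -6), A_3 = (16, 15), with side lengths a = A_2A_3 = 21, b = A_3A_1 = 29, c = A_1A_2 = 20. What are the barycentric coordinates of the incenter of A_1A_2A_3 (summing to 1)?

(3/10, 29/70, 2/7)

The incenter has barycentric coordinates proportional to the opposite side lengths: (21 : 29 : 20).
Normalizing by 21+29+20 = 70 gives (3/10, 29/70, 2/7).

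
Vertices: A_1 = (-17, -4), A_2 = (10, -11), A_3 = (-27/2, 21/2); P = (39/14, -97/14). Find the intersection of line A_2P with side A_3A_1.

(-61/4, 13/4)

Barycentric coordinates of P with respect to A_1A_2A_3: (1/7, 5/7, 1/7).
On side A_3A_1 the A_2-coordinate is zero; dropping P's A_2-weight 5/7 and renormalizing the remaining 1/7 : 1/7 gives weights 1/2, 1/2 on A_3, A_1.
Q = (1/2)·(-27/2, 21/2) + (1/2)·(-17, -4) = (-61/4, 13/4).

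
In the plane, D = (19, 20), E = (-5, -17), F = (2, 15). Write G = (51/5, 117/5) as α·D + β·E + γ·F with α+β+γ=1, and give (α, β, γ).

Signed area of the reference triangle: [DEF] = ½·(19·(-17−15) + (-5)·(15−20) + 2·(20−(-17))) = ½·(-608 + 25 + 74) = -509/2.
[GEF] = ½·((51/5)·(-17−15) + (-5)·(15−(117/5)) + 2·(117/5−(-17))) = ½·(-1632/5 + 42 + 404/5) = -509/5, so the D-coordinate is (-509/5)/(-509/2) = 2/5.
[DGF] = ½·(19·(117/5−15) + (51/5)·(15−20) + 2·(20−(117/5))) = ½·(798/5 − 51 − 34/5) = 509/10, so the E-coordinate is -1/5.
[DEG] = ½·(19·(-17−(117/5)) + (-5)·(117/5−20) + (51/5)·(20−(-17))) = ½·(-3838/5 − 17 + 1887/5) = -1018/5, so the F-coordinate is 4/5.

(2/5, -1/5, 4/5)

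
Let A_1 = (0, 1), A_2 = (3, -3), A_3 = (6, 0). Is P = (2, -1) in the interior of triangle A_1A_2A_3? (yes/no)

Barycentric coordinates of P: (3/7, 10/21, 2/21).
The three coordinates are positive, positive, positive; a point is interior exactly when all three are positive.

yes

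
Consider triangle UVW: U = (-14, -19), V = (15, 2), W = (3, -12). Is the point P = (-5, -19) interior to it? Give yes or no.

Barycentric coordinates of P: (2/11, -9/22, 27/22).
The three coordinates are positive, negative, positive; a point is interior exactly when all three are positive.

no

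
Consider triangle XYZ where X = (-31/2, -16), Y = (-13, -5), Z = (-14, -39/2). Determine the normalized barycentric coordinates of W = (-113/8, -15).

(1/4, 1/4, 1/2)

Signed area of the reference triangle: [XYZ] = ½·((-31/2)·(-5−(-39/2)) + (-13)·(-39/2−(-16)) + (-14)·(-16−(-5))) = ½·(-899/4 + 91/2 + 154) = -101/8.
[WYZ] = ½·((-113/8)·(-5−(-39/2)) + (-13)·(-39/2−(-15)) + (-14)·(-15−(-5))) = ½·(-3277/16 + 117/2 + 140) = -101/32, so the X-coordinate is (-101/32)/(-101/8) = 1/4.
[XWZ] = ½·((-31/2)·(-15−(-39/2)) + (-113/8)·(-39/2−(-16)) + (-14)·(-16−(-15))) = ½·(-279/4 + 791/16 + 14) = -101/32, so the Y-coordinate is 1/4.
[XYW] = ½·((-31/2)·(-5−(-15)) + (-13)·(-15−(-16)) + (-113/8)·(-16−(-5))) = ½·(-155 − 13 + 1243/8) = -101/16, so the Z-coordinate is 1/2.
Check: 1/4 + 1/4 + 1/2 = 1.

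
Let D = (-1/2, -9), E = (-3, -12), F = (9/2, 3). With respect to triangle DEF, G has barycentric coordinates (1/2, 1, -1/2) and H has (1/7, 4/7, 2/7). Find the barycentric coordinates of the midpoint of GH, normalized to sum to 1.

(9/28, 11/14, -3/28)

Since both coordinate triples sum to 1, the midpoint's barycentrics are the componentwise average.
(1/2+1/7)/2 = 9/28; similarly 11/14 and -3/28.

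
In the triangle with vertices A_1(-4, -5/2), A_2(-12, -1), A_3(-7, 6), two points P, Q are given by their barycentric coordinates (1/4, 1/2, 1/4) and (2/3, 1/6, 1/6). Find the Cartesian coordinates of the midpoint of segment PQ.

Barycentric coordinates of the midpoint are the average: (11/24, 1/3, 5/24).
Converting: (11/24)·A_1 + (1/3)·A_2 + (5/24)·A_3 = (-175/24, -11/48).

(-175/24, -11/48)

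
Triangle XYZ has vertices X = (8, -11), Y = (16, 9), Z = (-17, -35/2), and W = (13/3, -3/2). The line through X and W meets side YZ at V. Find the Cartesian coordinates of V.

(4, -7/11)

Barycentric coordinates of W with respect to XYZ: (1/12, 7/12, 1/3).
On side YZ the X-coordinate is zero; dropping W's X-weight 1/12 and renormalizing the remaining 7/12 : 1/3 gives weights 7/11, 4/11 on Y, Z.
V = (7/11)·(16, 9) + (4/11)·(-17, -35/2) = (4, -7/11).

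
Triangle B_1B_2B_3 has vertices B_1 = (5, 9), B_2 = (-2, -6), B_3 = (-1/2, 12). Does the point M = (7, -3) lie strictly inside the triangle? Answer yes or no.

no

Barycentric coordinates of M: (35/23, 40/69, -76/69).
The three coordinates are positive, positive, negative; a point is interior exactly when all three are positive.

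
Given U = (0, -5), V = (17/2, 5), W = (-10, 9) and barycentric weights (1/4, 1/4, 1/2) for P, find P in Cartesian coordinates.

P = (1/4)·U + (1/4)·V + (1/2)·W.
x-coordinate: (1/4)·0 + (1/4)·(17/2) + (1/2)·(-10) = -23/8.
y-coordinate: (1/4)·(-5) + (1/4)·5 + (1/2)·9 = 9/2.

(-23/8, 9/2)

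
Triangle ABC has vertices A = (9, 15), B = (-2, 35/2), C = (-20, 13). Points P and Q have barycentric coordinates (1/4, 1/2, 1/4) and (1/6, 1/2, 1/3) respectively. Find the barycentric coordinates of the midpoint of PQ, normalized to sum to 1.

(5/24, 1/2, 7/24)

Since both coordinate triples sum to 1, the midpoint's barycentrics are the componentwise average.
(1/4+1/6)/2 = 5/24; similarly 1/2 and 7/24.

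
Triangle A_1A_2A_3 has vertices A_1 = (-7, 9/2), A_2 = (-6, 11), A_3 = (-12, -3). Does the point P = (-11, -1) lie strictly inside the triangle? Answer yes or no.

yes

Barycentric coordinates of P: (2/25, 1/10, 41/50).
The three coordinates are positive, positive, positive; a point is interior exactly when all three are positive.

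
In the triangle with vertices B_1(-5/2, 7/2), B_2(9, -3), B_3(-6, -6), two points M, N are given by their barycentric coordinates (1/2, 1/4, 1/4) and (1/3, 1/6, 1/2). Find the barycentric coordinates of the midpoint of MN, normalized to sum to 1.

Since both coordinate triples sum to 1, the midpoint's barycentrics are the componentwise average.
(1/2+1/3)/2 = 5/12; similarly 5/24 and 3/8.

(5/12, 5/24, 3/8)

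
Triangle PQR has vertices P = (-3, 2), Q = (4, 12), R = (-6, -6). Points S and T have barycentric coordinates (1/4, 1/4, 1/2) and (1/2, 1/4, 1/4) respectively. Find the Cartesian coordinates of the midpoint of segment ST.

Barycentric coordinates of the midpoint are the average: (3/8, 1/4, 3/8).
Converting: (3/8)·P + (1/4)·Q + (3/8)·R = (-19/8, 3/2).

(-19/8, 3/2)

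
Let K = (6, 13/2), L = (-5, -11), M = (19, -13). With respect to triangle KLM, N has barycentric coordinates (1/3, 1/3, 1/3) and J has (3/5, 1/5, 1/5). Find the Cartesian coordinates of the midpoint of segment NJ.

Barycentric coordinates of the midpoint are the average: (7/15, 4/15, 4/15).
Converting: (7/15)·K + (4/15)·L + (4/15)·M = (98/15, -101/30).

(98/15, -101/30)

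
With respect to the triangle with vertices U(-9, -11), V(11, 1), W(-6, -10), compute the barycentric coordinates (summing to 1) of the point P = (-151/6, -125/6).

Signed area of the reference triangle: [UVW] = ½·((-9)·(1−(-10)) + 11·(-10−(-11)) + (-6)·(-11−1)) = ½·(-99 + 11 + 72) = -8.
[PVW] = ½·((-151/6)·(1−(-10)) + 11·(-10−(-125/6)) + (-6)·(-125/6−1)) = ½·(-1661/6 + 715/6 + 131) = -40/3, so the U-coordinate is (-40/3)/(-8) = 5/3.
[UPW] = ½·((-9)·(-125/6−(-10)) + (-151/6)·(-10−(-11)) + (-6)·(-11−(-125/6))) = ½·(195/2 − 151/6 − 59) = 20/3, so the V-coordinate is -5/6.
[UVP] = ½·((-9)·(1−(-125/6)) + 11·(-125/6−(-11)) + (-151/6)·(-11−1)) = ½·(-393/2 − 649/6 + 302) = -4/3, so the W-coordinate is 1/6.

(5/3, -5/6, 1/6)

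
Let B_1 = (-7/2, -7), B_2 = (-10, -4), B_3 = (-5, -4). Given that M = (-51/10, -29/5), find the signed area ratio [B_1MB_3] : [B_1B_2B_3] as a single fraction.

[B_1B_2B_3] = ½·((-7/2)·(-4−(-4)) + (-10)·(-4−(-7)) + (-5)·(-7−(-4))) = ½·(0 − 30 + 15) = -15/2.
[B_1MB_3] = ½·((-7/2)·(-29/5−(-4)) + (-51/10)·(-4−(-7)) + (-5)·(-7−(-29/5))) = ½·(63/10 − 153/10 + 6) = -3/2, so the ratio is (-3/2)/(-15/2) = 1/5.

1/5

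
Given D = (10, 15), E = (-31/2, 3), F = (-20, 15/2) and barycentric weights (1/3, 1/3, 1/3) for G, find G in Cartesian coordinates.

G = (1/3)·D + (1/3)·E + (1/3)·F.
x-coordinate: (1/3)·10 + (1/3)·(-31/2) + (1/3)·(-20) = -17/2.
y-coordinate: (1/3)·15 + (1/3)·3 + (1/3)·(15/2) = 17/2.

(-17/2, 17/2)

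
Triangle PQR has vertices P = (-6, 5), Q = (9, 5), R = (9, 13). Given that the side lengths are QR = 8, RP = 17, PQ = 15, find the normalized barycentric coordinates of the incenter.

(1/5, 17/40, 3/8)

The incenter has barycentric coordinates proportional to the opposite side lengths: (8 : 17 : 15).
Normalizing by 8+17+15 = 40 gives (1/5, 17/40, 3/8).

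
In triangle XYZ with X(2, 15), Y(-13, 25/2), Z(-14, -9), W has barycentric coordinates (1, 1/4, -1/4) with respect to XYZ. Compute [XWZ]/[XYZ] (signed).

The signed ratio [XWZ]/[XYZ] equals the barycentric coordinate of W at vertex Y, which is 1/4.

1/4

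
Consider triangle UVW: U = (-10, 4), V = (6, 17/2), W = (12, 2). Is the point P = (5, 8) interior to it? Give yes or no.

yes

Barycentric coordinates of P: (19/262, 118/131, 7/262).
The three coordinates are positive, positive, positive; a point is interior exactly when all three are positive.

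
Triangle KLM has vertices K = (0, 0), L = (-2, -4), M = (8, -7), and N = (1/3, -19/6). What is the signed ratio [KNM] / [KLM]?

1/2

[KLM] = ½·(0·(-4−(-7)) + (-2)·(-7−0) + 8·(0−(-4))) = ½·(0 + 14 + 32) = 23.
[KNM] = ½·(0·(-19/6−(-7)) + (1/3)·(-7−0) + 8·(0−(-19/6))) = ½·(0 − 7/3 + 76/3) = 23/2, so the ratio is (23/2)/23 = 1/2.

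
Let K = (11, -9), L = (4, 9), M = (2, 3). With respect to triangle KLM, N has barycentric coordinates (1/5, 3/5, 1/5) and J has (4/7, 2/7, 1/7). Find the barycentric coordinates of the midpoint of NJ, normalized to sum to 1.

Since both coordinate triples sum to 1, the midpoint's barycentrics are the componentwise average.
(1/5+4/7)/2 = 27/70; similarly 31/70 and 6/35.

(27/70, 31/70, 6/35)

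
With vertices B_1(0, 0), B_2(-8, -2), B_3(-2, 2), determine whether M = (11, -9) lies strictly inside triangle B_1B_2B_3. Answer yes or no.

no

Barycentric coordinates of M: (59/10, -1/5, -47/10).
The three coordinates are positive, negative, negative; a point is interior exactly when all three are positive.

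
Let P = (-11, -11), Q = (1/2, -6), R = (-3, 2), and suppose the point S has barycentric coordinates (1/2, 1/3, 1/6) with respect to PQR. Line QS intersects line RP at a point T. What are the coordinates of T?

(-9, -31/4)

Line QS meets RP where the Q-coordinate vanishes; zeroing S's Q-weight and renormalizing leaves R, P-weights 1/6 : 1/2 → (1/4, 3/4).
So T = (1/4)·R + (3/4)·P = (-9, -31/4).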